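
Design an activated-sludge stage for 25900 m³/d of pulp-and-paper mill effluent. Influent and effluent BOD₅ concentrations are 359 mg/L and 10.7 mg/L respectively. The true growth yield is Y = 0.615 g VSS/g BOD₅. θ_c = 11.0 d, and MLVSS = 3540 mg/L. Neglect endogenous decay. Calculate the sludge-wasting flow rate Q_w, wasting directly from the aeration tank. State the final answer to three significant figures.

Biomass mass balance (decay neglected): V·X = Y·Q·(S₀ − S)·θ_c, so V = 0.615 × 25900 × (359 − 10.7) × 11.0 / 3540 = 17239 m³.
Wasting from the aeration tank: Q_w = V / θ_c = 17239 / 11.0 = 1567 m³/d.

Q_w ≈ 1570 m³/d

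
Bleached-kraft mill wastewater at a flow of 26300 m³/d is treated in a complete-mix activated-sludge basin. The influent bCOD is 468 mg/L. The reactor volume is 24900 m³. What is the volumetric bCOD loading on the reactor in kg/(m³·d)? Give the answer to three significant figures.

L_v ≈ 0.494 kg bCOD/(m³·d)

L_v = Q S₀ / V = 26300 × 468 × 10⁻³ / 24900 = 0.4943 kg/(m³·d).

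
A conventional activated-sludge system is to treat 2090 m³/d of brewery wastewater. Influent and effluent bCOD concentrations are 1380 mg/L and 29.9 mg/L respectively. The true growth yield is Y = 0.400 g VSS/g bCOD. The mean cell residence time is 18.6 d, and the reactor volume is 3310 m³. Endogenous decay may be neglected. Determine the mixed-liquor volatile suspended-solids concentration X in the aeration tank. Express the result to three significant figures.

X = Y·Q·ΔS·θ_c / V = 0.400 × 2090 × (1380 − 29.9) × 18.6 / 3310 = 6342 mg/L.

X ≈ 6340 mg/L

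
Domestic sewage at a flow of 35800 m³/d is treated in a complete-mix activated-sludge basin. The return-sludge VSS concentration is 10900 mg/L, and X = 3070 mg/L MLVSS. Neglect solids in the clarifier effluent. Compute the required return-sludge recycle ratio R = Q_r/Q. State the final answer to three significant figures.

R = Q_r/Q = X/(X_r − X) = 3070 / (10900 − 3070) = 0.3921.

R ≈ 0.392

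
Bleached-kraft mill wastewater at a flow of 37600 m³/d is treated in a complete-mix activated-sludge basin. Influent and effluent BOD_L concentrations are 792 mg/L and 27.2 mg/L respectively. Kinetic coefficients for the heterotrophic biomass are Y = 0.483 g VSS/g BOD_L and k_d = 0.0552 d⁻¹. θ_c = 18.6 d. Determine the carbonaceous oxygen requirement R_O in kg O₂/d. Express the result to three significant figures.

Observed yield with endogenous decay: Y_obs = Y / (1 + k_d·θ_c) = 0.483 / (1 + 0.0552 × 18.6) = 0.483 / 2.027 = 0.2383 g VSS/g BOD_L.
Mass of BOD_L removed per day: Q(S₀ − S) = 37600 × 764.8 g/m³ = 28756 kg/d.
Net sludge production P_X = 0.2383 × 28756 = 6853 kg VSS/d.
R_O = Q·(S₀ − S) − 1.42·P_X = 28756 − 1.42 × 6853 = 19025 kg O₂/d.

R_O ≈ 19000 kg O₂/d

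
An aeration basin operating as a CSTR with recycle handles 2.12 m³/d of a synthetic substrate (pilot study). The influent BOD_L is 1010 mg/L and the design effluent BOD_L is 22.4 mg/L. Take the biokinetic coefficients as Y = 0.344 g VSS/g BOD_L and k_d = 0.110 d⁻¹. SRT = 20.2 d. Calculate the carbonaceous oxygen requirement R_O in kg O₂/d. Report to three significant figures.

R_O ≈ 1.78 kg O₂/d

Correct the yield for decay: Y_obs = Y/(1 + k_d θ_c) = 0.344 / (1 + 0.110 × 20.2) = 0.344 / 3.222 = 0.1068.
Mass of BOD_L removed per day: Q(S₀ − S) = 2.12 × 987.6 g/m³ = 2.094 kg/d.
Biomass synthesised: P_X = Y_obs × 2.094 = 0.2235 kg VSS/d.
R_O = Q·ΔS − 1.42 P_X = 2.094 − 0.3174 = 1.776 kg O₂/d.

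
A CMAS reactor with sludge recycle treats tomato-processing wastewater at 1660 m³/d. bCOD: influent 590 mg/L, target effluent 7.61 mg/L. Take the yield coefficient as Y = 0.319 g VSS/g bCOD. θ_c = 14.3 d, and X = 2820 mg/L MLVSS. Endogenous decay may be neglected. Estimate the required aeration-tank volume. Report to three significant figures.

V·X = Y·Q·ΔS·θ_c gives V = 0.319 × 1660 × (590 − 7.61) × 14.3 / 2820 = 1564 m³.

V ≈ 1560 m³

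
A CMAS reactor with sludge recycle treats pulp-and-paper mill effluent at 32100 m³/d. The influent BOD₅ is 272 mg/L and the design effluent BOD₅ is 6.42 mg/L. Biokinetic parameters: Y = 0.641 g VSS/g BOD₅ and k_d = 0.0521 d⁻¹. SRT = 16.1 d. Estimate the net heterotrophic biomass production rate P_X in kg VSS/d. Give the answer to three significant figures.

P_X ≈ 2970 kg VSS/d

Correct the yield for decay: Y_obs = Y/(1 + k_d θ_c) = 0.641 / (1 + 0.0521 × 16.1) = 0.641 / 1.839 = 0.3486.
Substrate removed = Q·(S₀ − S) = 32100 m³/d × (272 − 6.42) g/m³ = 8.53×10^6 g/d = 8525 kg/d.
Biomass produced: P_X = Y_obs·Q·ΔS = 0.3486 × 8525 ≈ 2972 kg VSS/d.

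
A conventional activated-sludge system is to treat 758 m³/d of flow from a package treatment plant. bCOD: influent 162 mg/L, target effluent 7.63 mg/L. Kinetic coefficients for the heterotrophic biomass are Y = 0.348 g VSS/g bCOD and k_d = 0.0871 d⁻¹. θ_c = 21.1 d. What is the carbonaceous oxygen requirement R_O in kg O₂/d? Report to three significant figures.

R_O ≈ 96.6 kg O₂/d

Y_obs = Y / (1 + k_d θ_c) = 0.348 / (1 + 0.0871 × 21.1) = 0.348 / 2.838 = 0.1226.
ΔS = 162 − 7.63 = 154.4 mg/L, so the substrate removal rate is 758 × 154.4/1000 = 117.0 kg bCOD/d.
Biomass synthesised: P_X = Y_obs × 117.0 = 14.35 kg VSS/d.
R_O = Q·(S₀ − S) − 1.42·P_X = 117.0 − 1.42 × 14.35 = 96.64 kg O₂/d.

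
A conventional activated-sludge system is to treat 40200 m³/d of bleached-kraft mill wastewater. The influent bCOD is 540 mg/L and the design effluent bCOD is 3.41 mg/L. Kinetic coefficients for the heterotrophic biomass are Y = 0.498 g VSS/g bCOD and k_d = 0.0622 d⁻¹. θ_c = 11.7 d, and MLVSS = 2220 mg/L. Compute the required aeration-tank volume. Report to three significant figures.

Steady-state biomass mass balance: V·X·(1 + k_d·θ_c) = Y·Q·(S₀ − S)·θ_c, so V = 0.498 × 40200 × (540 − 3.41) × 11.7 / [2220 × (1 + 0.0622 × 11.7)] = 1.26×10^8 / 3836 = 32768 m³.

V ≈ 32800 m³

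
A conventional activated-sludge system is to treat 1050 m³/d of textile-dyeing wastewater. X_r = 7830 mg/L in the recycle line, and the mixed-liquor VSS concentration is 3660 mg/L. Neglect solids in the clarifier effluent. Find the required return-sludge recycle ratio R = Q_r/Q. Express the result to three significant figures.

R ≈ 0.878

R = Q_r/Q = X/(X_r − X) = 3660 / (7830 − 3660) = 0.8777.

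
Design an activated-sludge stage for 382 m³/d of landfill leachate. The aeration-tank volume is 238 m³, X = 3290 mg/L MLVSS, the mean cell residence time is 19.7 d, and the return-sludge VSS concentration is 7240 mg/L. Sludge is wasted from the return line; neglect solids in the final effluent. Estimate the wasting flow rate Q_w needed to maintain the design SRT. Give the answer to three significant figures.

Q_w ≈ 5.49 m³/d

Q_w = (V·X)/(θ_c X_r) = 238.0 × 3290 / (19.7 × 7240) = 5.490 m³/d.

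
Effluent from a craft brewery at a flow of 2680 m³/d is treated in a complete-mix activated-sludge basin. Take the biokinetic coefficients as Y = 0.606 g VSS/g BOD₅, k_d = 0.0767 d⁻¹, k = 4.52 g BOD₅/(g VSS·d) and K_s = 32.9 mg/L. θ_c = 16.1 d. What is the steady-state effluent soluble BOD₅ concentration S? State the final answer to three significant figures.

S ≈ 1.76 mg/L

From the Monod/SRT balance for a CMAS, S = K_s·(1+k_d θ_c)/[θ_c·(Y k − k_d) − 1] = 32.9 × (1 + 0.0767 × 16.1) / [16.1 × (0.606 × 4.52 − 0.0767) − 1] = 73.53 / 41.86 = 1.756 mg/L.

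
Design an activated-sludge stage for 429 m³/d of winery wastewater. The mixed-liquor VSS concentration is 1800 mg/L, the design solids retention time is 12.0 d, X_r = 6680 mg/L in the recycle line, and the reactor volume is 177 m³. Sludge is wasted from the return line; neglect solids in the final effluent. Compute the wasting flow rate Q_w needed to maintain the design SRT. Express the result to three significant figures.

θ_c = V·X/(Q_w·X_r) when wasting from the recycle, so Q_w = V·X/(θ_c·X_r) = 177.0 × 1800 / (12.0 × 6680) = 3.975 m³/d.

Q_w ≈ 3.97 m³/d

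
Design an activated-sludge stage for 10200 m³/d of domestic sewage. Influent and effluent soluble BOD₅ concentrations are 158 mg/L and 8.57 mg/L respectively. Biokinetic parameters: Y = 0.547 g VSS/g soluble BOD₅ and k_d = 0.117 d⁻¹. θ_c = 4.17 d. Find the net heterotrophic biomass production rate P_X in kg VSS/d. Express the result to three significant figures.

P_X ≈ 560 kg VSS/d

The observed yield is Y_obs = Y/(1 + k_d·θ_c) = 0.547 / (1 + 0.117 × 4.17) = 0.547 / 1.488 = 0.3676 g VSS per g soluble BOD₅ removed.
Mass of soluble BOD₅ removed per day: Q(S₀ − S) = 10200 × 149.4 g/m³ = 1524 kg/d.
Net biomass production P_X = Y_obs × Q·(S₀ − S) = 0.3676 × 1524 = 560.3 kg VSS/d.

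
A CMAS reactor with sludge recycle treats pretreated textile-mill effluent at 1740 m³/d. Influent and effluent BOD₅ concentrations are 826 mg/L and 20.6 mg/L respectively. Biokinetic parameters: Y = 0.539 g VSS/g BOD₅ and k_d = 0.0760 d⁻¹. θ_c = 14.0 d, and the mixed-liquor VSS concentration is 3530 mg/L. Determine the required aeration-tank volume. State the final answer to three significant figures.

V ≈ 1450 m³

From the SRT design equation V = Y Q (S₀−S) θ_c / [X (1 + k_d θ_c)] = 0.539 × 1740 × (826 − 20.6) × 14.0 / [3530 × (1 + 0.0760 × 14.0)] = 1.06×10^7 / 7286 = 1451 m³.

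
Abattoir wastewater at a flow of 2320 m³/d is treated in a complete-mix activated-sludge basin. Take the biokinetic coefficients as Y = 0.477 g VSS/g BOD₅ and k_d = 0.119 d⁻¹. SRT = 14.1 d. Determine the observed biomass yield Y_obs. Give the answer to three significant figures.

Y_obs ≈ 0.178 g VSS/g BOD₅

Correct the yield for decay: Y_obs = Y/(1 + k_d θ_c) = 0.477 / (1 + 0.119 × 14.1) = 0.477 / 2.678 = 0.1781.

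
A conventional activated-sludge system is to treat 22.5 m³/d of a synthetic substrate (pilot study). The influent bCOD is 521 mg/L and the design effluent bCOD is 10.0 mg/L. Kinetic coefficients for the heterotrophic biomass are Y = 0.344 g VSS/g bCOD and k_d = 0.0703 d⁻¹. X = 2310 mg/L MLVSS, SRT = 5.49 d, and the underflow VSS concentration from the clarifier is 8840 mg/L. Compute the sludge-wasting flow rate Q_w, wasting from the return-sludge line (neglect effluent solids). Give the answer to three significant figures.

From the SRT design equation V = Y Q (S₀−S) θ_c / [X (1 + k_d θ_c)] = 0.344 × 22.5 × (521 − 10.0) × 5.49 / [2310 × (1 + 0.0703 × 5.49)] = 2.17×10^4 / 3202 = 6.782 m³.
θ_c = V·X/(Q_w·X_r) when wasting from the recycle, so Q_w = V·X/(θ_c·X_r) = 6.782 × 2310 / (5.49 × 8840) = 0.3228 m³/d.

Q_w ≈ 0.323 m³/d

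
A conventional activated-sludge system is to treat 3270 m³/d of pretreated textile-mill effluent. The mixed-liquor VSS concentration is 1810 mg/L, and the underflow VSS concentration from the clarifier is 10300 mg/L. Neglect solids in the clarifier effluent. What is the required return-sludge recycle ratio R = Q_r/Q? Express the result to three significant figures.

Solids balance on the clarifier gives (1+R)X = R·X_r, so R = X/(X_r − X) = 1810 / (10300 − 1810) = 0.2132.

R ≈ 0.213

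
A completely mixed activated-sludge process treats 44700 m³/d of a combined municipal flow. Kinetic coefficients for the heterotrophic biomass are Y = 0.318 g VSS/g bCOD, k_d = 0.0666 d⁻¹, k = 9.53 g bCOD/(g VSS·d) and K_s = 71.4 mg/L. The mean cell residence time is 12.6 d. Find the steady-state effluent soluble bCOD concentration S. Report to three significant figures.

S ≈ 3.61 mg/L

For a completely mixed reactor with recycle the Lawrence–McCarty relation gives S = K_s·(1 + k_d·θ_c) / [θ_c·(Y·k − k_d) − 1] = 71.4 × (1 + 0.0666 × 12.6) / [12.6 × (0.318 × 9.53 − 0.0666) − 1] = 131.3 / 36.35 = 3.613 mg/L.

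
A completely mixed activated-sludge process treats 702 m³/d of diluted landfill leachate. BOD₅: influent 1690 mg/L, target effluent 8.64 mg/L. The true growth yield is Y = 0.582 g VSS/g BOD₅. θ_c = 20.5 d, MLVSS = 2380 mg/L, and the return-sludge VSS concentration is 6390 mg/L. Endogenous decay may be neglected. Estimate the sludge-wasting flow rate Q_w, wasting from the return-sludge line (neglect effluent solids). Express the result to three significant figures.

Q_w ≈ 108 m³/d

V·X = Y·Q·ΔS·θ_c gives V = 0.582 × 702 × (1690 − 8.64) × 20.5 / 2380 = 5917 m³.
θ_c = V·X/(Q_w·X_r) when wasting from the recycle, so Q_w = V·X/(θ_c·X_r) = 5917 × 2380 / (20.5 × 6390) = 107.5 m³/d.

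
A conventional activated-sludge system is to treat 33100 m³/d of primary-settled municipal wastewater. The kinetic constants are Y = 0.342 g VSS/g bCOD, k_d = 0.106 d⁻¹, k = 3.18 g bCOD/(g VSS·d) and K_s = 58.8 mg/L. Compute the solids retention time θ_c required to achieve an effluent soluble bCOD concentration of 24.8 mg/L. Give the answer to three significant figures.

θ_c ≈ 4.62 d

From 1/θ_c = Y·k·S/(K_s + S) − k_d: Y·k·S/(K_s+S) = 0.342 × 3.18 × 24.8 / (58.8 + 24.8) = 0.3226 d⁻¹.
Then 1/θ_c = μ − k_d = 0.3226 − 0.106 = 0.2166 d⁻¹, giving θ_c = 4.616 d.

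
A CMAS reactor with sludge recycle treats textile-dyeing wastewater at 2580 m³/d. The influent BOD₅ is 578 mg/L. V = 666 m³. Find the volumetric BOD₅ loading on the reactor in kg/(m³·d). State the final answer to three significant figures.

Volumetric loading L_v = Q·S₀ / V = 2580 × 578 g/m³ / 666.0 m³ = 2239 g/(m³·d) = 2.239 kg BOD₅/(m³·d).

L_v ≈ 2.24 kg BOD₅/(m³·d)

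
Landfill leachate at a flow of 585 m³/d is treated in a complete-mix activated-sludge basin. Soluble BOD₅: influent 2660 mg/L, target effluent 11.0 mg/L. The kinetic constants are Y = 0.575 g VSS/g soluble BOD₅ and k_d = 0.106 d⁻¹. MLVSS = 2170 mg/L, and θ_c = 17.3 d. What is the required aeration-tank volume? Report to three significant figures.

V ≈ 2510 m³

From the SRT design equation V = Y Q (S₀−S) θ_c / [X (1 + k_d θ_c)] = 0.575 × 585 × (2660 − 11.0) × 17.3 / [2170 × (1 + 0.106 × 17.3)] = 1.54×10^7 / 6149 = 2507 m³.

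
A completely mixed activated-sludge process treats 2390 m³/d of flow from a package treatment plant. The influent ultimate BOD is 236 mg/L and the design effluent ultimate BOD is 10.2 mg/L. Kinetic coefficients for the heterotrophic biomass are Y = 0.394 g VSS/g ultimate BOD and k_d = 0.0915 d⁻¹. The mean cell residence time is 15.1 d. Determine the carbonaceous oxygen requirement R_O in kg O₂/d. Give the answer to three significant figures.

Y_obs = Y / (1 + k_d θ_c) = 0.394 / (1 + 0.0915 × 15.1) = 0.394 / 2.382 = 0.1654.
Q·(S₀ − S) = 2390 × (236 − 10.2) × 10⁻³ = 539.7 kg/d removed.
P_X = Y_obs·Q·(S₀ − S) = 0.1654 × 539.7 = 89.28 kg VSS/d.
R_O = Q·(S₀ − S) − 1.42·P_X = 539.7 − 1.42 × 89.28 = 412.9 kg O₂/d.

R_O ≈ 413 kg O₂/d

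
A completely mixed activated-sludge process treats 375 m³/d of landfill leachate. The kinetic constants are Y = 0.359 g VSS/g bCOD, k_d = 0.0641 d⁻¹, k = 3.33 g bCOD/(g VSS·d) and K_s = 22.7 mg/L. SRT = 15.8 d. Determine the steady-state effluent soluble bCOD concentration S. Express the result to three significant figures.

S ≈ 2.71 mg/L

For a completely mixed reactor with recycle the Lawrence–McCarty relation gives S = K_s·(1 + k_d·θ_c) / [θ_c·(Y·k − k_d) − 1] = 22.7 × (1 + 0.0641 × 15.8) / [15.8 × (0.359 × 3.33 − 0.0641) − 1] = 45.69 / 16.88 = 2.707 mg/L.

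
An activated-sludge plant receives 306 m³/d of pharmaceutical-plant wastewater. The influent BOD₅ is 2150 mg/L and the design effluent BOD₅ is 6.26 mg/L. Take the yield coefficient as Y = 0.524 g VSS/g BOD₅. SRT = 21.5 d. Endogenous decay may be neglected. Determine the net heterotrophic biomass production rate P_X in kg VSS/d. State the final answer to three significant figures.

P_X ≈ 344 kg VSS/d

With endogenous decay neglected, the observed yield equals the true yield: Y_obs = Y = 0.524 g VSS/g BOD₅.
Substrate removed = Q·(S₀ − S) = 306 m³/d × (2150 − 6.26) g/m³ = 6.56×10^5 g/d = 656.0 kg/d.
So the net sludge growth is P_X = 0.5240 × 656.0 = 343.7 kg VSS/d.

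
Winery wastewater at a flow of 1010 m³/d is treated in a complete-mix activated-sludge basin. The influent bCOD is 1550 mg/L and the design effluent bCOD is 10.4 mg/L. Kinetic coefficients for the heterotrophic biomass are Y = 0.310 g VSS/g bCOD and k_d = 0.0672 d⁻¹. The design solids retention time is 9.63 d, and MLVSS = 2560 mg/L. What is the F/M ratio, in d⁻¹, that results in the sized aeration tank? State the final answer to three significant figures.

F/M ≈ 0.555 d⁻¹

Rearranging the biomass balance for a CMAS with decay, V = Y·Q·ΔS·θ_c / [X·(1+k_d θ_c)] = 0.310 × 1010 × (1550 − 10.4) × 9.63 / [2560 × (1 + 0.0672 × 9.63)] = 4.64×10^6 / 4217 = 1101 m³.
Food-to-microorganism ratio F/M = Q S₀ / (V X) = 1010 × 1550 / (1101 × 2560) = 0.5555 d⁻¹.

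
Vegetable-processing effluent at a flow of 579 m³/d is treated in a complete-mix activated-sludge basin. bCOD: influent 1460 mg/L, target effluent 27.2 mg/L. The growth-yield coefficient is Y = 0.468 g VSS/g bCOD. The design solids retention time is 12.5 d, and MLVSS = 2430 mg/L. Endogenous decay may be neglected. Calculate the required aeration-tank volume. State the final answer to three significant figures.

V·X = Y·Q·ΔS·θ_c gives V = 0.468 × 579 × (1460 − 27.2) × 12.5 / 2430 = 1997 m³.

V ≈ 2000 m³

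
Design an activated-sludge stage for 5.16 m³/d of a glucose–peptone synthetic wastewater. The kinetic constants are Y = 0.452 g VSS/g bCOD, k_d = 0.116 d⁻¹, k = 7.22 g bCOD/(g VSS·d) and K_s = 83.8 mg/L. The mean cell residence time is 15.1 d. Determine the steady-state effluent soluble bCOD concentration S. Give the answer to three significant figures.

For a completely mixed reactor with recycle the Lawrence–McCarty relation gives S = K_s·(1 + k_d·θ_c) / [θ_c·(Y·k − k_d) − 1] = 83.8 × (1 + 0.116 × 15.1) / [15.1 × (0.452 × 7.22 − 0.116) − 1] = 230.6 / 46.53 = 4.956 mg/L.

S ≈ 4.96 mg/L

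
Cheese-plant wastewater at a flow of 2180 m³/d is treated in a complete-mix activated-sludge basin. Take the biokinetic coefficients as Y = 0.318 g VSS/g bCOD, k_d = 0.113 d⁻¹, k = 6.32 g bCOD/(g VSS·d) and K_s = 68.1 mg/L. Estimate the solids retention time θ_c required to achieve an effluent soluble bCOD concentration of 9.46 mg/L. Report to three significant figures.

θ_c ≈ 7.57 d

From 1/θ_c = Y·k·S/(K_s + S) − k_d: Y·k·S/(K_s+S) = 0.318 × 6.32 × 9.46 / (68.1 + 9.46) = 0.2451 d⁻¹.
Then 1/θ_c = μ − k_d = 0.2451 − 0.113 = 0.1321 d⁻¹, giving θ_c = 7.568 d.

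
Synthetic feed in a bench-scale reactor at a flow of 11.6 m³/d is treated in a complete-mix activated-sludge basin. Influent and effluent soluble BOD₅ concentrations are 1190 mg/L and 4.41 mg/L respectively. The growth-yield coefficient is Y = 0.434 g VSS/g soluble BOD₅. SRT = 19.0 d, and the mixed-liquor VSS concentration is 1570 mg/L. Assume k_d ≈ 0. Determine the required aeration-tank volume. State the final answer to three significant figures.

V ≈ 72.2 m³

Biomass mass balance (decay neglected): V·X = Y·Q·(S₀ − S)·θ_c, so V = 0.434 × 11.6 × (1190 − 4.41) × 19.0 / 1570 = 72.23 m³.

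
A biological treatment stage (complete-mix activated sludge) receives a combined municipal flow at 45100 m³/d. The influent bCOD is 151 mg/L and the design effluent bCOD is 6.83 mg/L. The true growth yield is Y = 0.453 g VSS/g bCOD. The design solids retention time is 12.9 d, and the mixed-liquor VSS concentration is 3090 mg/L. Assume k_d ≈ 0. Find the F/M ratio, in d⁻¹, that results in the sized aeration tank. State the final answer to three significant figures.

Biomass mass balance (decay neglected): V·X = Y·Q·(S₀ − S)·θ_c, so V = 0.453 × 45100 × (151 − 6.83) × 12.9 / 3090 = 12296 m³.
F/M = applied load / biomass = Q·S₀/(V·X) = 45100 × 151 / (12296 × 3090) = 0.1792 d⁻¹.

F/M ≈ 0.179 d⁻¹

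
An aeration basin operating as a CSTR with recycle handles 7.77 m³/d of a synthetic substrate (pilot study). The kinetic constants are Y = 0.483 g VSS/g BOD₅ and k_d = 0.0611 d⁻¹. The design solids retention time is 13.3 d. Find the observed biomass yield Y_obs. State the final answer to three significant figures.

Y_obs = Y / (1 + k_d θ_c) = 0.483 / (1 + 0.0611 × 13.3) = 0.483 / 1.813 = 0.2665.

Y_obs ≈ 0.266 g VSS/g BOD₅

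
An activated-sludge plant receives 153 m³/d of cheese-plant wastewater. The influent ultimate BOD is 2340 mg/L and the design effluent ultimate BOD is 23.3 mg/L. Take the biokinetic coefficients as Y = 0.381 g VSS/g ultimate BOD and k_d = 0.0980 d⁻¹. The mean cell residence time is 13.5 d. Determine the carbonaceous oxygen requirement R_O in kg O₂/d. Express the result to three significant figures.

R_O ≈ 272 kg O₂/d

Y_obs = Y / (1 + k_d θ_c) = 0.381 / (1 + 0.0980 × 13.5) = 0.381 / 2.323 = 0.1640.
Q·(S₀ − S) = 153 × (2340 − 23.3) × 10⁻³ = 354.5 kg/d removed.
Net sludge production P_X = 0.1640 × 354.5 = 58.13 kg VSS/d.
Carbonaceous O₂ demand = substrate oxidised − cell-mass equivalent = 354.5 − 1.42 × 58.13 = 271.9 kg O₂/d.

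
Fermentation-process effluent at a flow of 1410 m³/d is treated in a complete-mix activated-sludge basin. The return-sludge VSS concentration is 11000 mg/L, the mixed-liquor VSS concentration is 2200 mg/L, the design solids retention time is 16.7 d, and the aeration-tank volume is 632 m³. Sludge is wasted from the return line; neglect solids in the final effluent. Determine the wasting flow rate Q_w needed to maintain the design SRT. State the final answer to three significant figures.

θ_c = V·X/(Q_w·X_r) when wasting from the recycle, so Q_w = V·X/(θ_c·X_r) = 632.0 × 2200 / (16.7 × 11000) = 7.569 m³/d.

Q_w ≈ 7.57 m³/d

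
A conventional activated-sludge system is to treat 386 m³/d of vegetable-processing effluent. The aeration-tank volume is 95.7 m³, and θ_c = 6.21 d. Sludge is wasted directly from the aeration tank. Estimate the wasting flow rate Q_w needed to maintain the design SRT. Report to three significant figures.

With mixed-liquor wasting, θ_c = V/Q_w, so Q_w = V/θ_c = 95.70/6.21 = 15.41 m³/d.

Q_w ≈ 15.4 m³/d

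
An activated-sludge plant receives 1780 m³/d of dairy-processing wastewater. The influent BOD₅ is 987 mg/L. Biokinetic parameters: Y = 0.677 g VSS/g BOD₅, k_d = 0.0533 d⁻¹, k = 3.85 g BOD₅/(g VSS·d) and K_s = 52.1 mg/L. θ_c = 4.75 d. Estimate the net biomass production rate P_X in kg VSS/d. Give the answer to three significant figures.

P_X ≈ 943 kg VSS/d

From the Monod/SRT balance for a CMAS, S = K_s·(1+k_d θ_c)/[θ_c·(Y k − k_d) − 1] = 52.1 × (1 + 0.0533 × 4.75) / [4.75 × (0.677 × 3.85 − 0.0533) − 1] = 65.29 / 11.13 = 5.868 mg/L.
The observed yield is Y_obs = Y/(1 + k_d·θ_c) = 0.677 / (1 + 0.0533 × 4.75) = 0.677 / 1.253 = 0.5402 g VSS per g BOD₅ removed.
Q·(S₀ − S) = 1780 × (987 − 5.87) × 10⁻³ = 1746 kg/d removed.
P_X = Y_obs · Q(S₀ − S) = 0.5402 × 1746 = 943.5 kg VSS/d.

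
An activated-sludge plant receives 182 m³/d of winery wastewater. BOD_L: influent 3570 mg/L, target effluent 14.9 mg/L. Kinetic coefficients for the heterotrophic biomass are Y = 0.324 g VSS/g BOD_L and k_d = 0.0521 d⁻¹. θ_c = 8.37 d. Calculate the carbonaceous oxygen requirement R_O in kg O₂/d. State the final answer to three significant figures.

Correct the yield for decay: Y_obs = Y/(1 + k_d θ_c) = 0.324 / (1 + 0.0521 × 8.37) = 0.324 / 1.436 = 0.2256.
Substrate removed = Q·(S₀ − S) = 182 m³/d × (3570 − 14.9) g/m³ = 6.47×10^5 g/d = 647.0 kg/d.
Net sludge production P_X = 0.2256 × 647.0 = 146.0 kg VSS/d.
R_O = Q·(S₀ − S) − 1.42·P_X = 647.0 − 1.42 × 146.0 = 439.7 kg O₂/d.

R_O ≈ 440 kg O₂/d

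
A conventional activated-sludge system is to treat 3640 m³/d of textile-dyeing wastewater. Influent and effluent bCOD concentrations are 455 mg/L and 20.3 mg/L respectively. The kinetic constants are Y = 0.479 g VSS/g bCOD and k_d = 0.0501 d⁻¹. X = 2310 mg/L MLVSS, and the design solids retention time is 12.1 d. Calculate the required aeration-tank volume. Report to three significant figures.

V ≈ 2470 m³

Steady-state biomass mass balance: V·X·(1 + k_d·θ_c) = Y·Q·(S₀ − S)·θ_c, so V = 0.479 × 3640 × (455 − 20.3) × 12.1 / [2310 × (1 + 0.0501 × 12.1)] = 9.17×10^6 / 3710 = 2472 m³.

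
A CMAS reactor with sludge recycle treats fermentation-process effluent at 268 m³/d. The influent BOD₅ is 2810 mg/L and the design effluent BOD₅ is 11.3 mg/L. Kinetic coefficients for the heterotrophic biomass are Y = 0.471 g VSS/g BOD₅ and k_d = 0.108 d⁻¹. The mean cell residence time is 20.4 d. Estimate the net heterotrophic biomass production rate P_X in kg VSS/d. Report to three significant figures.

P_X ≈ 110 kg VSS/d

Y_obs = Y / (1 + k_d θ_c) = 0.471 / (1 + 0.108 × 20.4) = 0.471 / 3.203 = 0.1470.
Q·(S₀ − S) = 268 × (2810 − 11.3) × 10⁻³ = 750.1 kg/d removed.
Net biomass production P_X = Y_obs × Q·(S₀ − S) = 0.1470 × 750.1 = 110.3 kg VSS/d.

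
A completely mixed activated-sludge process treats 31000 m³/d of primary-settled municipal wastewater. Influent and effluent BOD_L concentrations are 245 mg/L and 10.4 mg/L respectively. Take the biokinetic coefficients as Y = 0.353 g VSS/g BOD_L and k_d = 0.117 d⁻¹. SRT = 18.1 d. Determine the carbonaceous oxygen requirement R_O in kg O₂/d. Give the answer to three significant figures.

R_O ≈ 6100 kg O₂/d

Observed yield with endogenous decay: Y_obs = Y / (1 + k_d·θ_c) = 0.353 / (1 + 0.117 × 18.1) = 0.353 / 3.118 = 0.1132 g VSS/g BOD_L.
Q·(S₀ − S) = 31000 × (245 − 10.4) × 10⁻³ = 7273 kg/d removed.
P_X = Y_obs·Q·(S₀ − S) = 0.1132 × 7273 = 823.4 kg VSS/d.
R_O = Q·ΔS − 1.42 P_X = 7273 − 1169 = 6103 kg O₂/d.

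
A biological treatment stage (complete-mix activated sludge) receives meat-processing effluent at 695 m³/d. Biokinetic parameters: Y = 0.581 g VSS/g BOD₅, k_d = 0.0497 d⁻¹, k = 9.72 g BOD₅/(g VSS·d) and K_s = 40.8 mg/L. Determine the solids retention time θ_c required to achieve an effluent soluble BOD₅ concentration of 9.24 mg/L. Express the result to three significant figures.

From 1/θ_c = Y·k·S/(K_s + S) − k_d: Y·k·S/(K_s+S) = 0.581 × 9.72 × 9.24 / (40.8 + 9.24) = 1.043 d⁻¹.
θ_c = 1/(μ − k_d) = 1/(1.043 − 0.0497) = 1/0.9931 = 1.007 d.

θ_c ≈ 1.01 d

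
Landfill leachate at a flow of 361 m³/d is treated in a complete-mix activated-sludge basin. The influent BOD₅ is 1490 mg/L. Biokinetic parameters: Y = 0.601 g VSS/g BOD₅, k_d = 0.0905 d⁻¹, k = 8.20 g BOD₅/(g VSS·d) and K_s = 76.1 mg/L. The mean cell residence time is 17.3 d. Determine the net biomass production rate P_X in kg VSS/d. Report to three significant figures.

For a completely mixed reactor with recycle the Lawrence–McCarty relation gives S = K_s·(1 + k_d·θ_c) / [θ_c·(Y·k − k_d) − 1] = 76.1 × (1 + 0.0905 × 17.3) / [17.3 × (0.601 × 8.20 − 0.0905) − 1] = 195.2 / 82.69 = 2.361 mg/L.
Correct the yield for decay: Y_obs = Y/(1 + k_d θ_c) = 0.601 / (1 + 0.0905 × 17.3) = 0.601 / 2.566 = 0.2342.
Q·(S₀ − S) = 361 × (1490 − 2.36) × 10⁻³ = 537.0 kg/d removed.
Biomass produced: P_X = Y_obs·Q·ΔS = 0.2342 × 537.0 ≈ 125.8 kg VSS/d.

P_X ≈ 126 kg VSS/d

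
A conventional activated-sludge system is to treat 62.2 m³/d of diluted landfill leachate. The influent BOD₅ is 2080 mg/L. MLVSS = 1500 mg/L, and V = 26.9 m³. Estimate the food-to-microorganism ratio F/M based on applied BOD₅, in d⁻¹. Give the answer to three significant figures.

F/M ≈ 3.21 d⁻¹

F/M = Q·S₀ / (V·X) = 62.2 × 2080 / (26.90 × 1500) = 3.206 g BOD₅·(g VSS·d)⁻¹.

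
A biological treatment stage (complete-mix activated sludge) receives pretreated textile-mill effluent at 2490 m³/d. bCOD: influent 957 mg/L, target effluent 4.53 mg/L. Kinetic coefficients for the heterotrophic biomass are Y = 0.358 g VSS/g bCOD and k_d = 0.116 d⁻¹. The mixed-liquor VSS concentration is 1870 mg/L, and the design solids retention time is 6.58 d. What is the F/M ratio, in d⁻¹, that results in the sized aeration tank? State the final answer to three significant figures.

F/M ≈ 0.752 d⁻¹

Steady-state biomass mass balance: V·X·(1 + k_d·θ_c) = Y·Q·(S₀ − S)·θ_c, so V = 0.358 × 2490 × (957 − 4.53) × 6.58 / [1870 × (1 + 0.116 × 6.58)] = 5.59×10^6 / 3297 = 1694 m³.
Food-to-microorganism ratio F/M = Q S₀ / (V X) = 2490 × 957 / (1694 × 1870) = 0.7521 d⁻¹.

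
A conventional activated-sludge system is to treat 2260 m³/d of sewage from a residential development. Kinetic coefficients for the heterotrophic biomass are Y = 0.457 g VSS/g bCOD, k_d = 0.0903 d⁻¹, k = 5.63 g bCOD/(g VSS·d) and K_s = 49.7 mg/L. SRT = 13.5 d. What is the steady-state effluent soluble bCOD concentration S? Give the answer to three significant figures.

S ≈ 3.39 mg/L

For a completely mixed reactor with recycle the Lawrence–McCarty relation gives S = K_s·(1 + k_d·θ_c) / [θ_c·(Y·k − k_d) − 1] = 49.7 × (1 + 0.0903 × 13.5) / [13.5 × (0.457 × 5.63 − 0.0903) − 1] = 110.3 / 32.52 = 3.392 mg/L.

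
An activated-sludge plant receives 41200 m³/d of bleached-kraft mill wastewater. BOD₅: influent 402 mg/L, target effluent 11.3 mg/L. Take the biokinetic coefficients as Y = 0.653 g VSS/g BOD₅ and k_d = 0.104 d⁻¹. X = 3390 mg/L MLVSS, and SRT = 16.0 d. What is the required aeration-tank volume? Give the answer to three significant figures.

From the SRT design equation V = Y Q (S₀−S) θ_c / [X (1 + k_d θ_c)] = 0.653 × 41200 × (402 − 11.3) × 16.0 / [3390 × (1 + 0.104 × 16.0)] = 1.68×10^8 / 9031 = 18623 m³.

V ≈ 18600 m³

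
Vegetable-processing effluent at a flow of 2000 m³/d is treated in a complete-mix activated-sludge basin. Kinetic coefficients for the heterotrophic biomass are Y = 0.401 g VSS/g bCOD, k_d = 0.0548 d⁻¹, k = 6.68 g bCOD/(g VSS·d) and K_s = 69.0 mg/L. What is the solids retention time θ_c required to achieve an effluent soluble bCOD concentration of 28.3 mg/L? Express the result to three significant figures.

Specific growth rate at S = 28.3 mg/L: μ = YkS/(K_s+S) = 0.401·6.68·28.3/(69.0+28.3) = 0.7791 d⁻¹.
Then 1/θ_c = μ − k_d = 0.7791 − 0.0548 = 0.7243 d⁻¹, giving θ_c = 1.381 d.

θ_c ≈ 1.38 d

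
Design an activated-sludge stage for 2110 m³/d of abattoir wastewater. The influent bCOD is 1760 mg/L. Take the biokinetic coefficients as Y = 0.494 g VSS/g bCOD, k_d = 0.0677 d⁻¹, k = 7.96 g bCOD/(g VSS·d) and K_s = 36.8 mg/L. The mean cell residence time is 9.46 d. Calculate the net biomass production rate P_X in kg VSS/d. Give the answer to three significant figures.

P_X ≈ 1120 kg VSS/d

For a completely mixed reactor with recycle the Lawrence–McCarty relation gives S = K_s·(1 + k_d·θ_c) / [θ_c·(Y·k − k_d) − 1] = 36.8 × (1 + 0.0677 × 9.46) / [9.46 × (0.494 × 7.96 − 0.0677) − 1] = 60.37 / 35.56 = 1.698 mg/L.
The observed yield is Y_obs = Y/(1 + k_d·θ_c) = 0.494 / (1 + 0.0677 × 9.46) = 0.494 / 1.640 = 0.3011 g VSS per g bCOD removed.
Mass of bCOD removed per day: Q(S₀ − S) = 2110 × 1758 g/m³ = 3710 kg/d.
So the net sludge growth is P_X = 0.3011 × 3710 = 1117 kg VSS/d.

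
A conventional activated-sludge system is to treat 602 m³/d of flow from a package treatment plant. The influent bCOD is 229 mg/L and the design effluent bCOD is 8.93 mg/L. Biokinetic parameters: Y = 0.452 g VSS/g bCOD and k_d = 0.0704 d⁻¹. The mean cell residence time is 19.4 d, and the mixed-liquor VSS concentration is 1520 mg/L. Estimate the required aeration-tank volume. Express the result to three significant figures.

Rearranging the biomass balance for a CMAS with decay, V = Y·Q·ΔS·θ_c / [X·(1+k_d θ_c)] = 0.452 × 602 × (229 − 8.93) × 19.4 / [1520 × (1 + 0.0704 × 19.4)] = 1.16×10^6 / 3596 = 323.1 m³.

V ≈ 323 m³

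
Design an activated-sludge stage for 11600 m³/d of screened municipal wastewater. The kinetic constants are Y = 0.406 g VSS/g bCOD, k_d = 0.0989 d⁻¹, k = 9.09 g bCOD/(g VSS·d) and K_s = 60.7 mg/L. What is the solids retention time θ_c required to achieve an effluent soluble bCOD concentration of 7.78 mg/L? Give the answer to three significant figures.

From 1/θ_c = Y·k·S/(K_s + S) − k_d: Y·k·S/(K_s+S) = 0.406 × 9.09 × 7.78 / (60.7 + 7.78) = 0.4193 d⁻¹.
θ_c = 1/(μ − k_d) = 1/(0.4193 − 0.0989) = 1/0.3204 = 3.121 d.

θ_c ≈ 3.12 d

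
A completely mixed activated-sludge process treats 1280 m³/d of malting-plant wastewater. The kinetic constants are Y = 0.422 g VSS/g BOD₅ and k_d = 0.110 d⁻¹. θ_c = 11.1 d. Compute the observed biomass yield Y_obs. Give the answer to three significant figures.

The observed yield is Y_obs = Y/(1 + k_d·θ_c) = 0.422 / (1 + 0.110 × 11.1) = 0.422 / 2.221 = 0.1900 g VSS per g BOD₅ removed.

Y_obs ≈ 0.190 g VSS/g BOD₅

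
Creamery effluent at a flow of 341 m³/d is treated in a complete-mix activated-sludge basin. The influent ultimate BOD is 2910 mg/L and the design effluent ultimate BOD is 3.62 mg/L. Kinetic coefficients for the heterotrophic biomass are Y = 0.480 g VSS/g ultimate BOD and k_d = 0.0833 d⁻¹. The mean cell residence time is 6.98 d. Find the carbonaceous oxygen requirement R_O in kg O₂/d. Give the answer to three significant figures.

Y_obs = Y / (1 + k_d θ_c) = 0.480 / (1 + 0.0833 × 6.98) = 0.480 / 1.581 = 0.3035.
Substrate removed = Q·(S₀ − S) = 341 m³/d × (2910 − 3.62) g/m³ = 9.91×10^5 g/d = 991.1 kg/d.
Biomass synthesised: P_X = Y_obs × 991.1 = 300.8 kg VSS/d.
R_O = Q·ΔS − 1.42 P_X = 991.1 − 427.2 = 563.9 kg O₂/d.

R_O ≈ 564 kg O₂/d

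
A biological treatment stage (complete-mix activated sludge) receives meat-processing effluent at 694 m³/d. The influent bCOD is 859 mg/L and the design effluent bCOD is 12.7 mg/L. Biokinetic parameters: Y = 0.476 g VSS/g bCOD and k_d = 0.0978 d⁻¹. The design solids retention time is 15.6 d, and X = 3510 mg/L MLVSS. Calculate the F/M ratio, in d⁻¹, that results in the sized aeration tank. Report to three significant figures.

Rearranging the biomass balance for a CMAS with decay, V = Y·Q·ΔS·θ_c / [X·(1+k_d θ_c)] = 0.476 × 694 × (859 − 12.7) × 15.6 / [3510 × (1 + 0.0978 × 15.6)] = 4.36×10^6 / 8865 = 492.0 m³.
F/M = Q·S₀ / (V·X) = 694 × 859 / (492.0 × 3510) = 0.3452 g bCOD·(g VSS·d)⁻¹.

F/M ≈ 0.345 d⁻¹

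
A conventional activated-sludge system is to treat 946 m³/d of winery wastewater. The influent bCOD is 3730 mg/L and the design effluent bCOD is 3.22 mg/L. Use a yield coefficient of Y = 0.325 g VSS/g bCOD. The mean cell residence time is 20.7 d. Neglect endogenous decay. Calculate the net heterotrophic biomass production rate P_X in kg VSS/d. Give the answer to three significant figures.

P_X ≈ 1150 kg VSS/d

No decay correction is needed, so Y_obs = Y = 0.325.
ΔS = 3730 − 3.22 = 3727 mg/L, so the substrate removal rate is 946 × 3727/1000 = 3526 kg bCOD/d.
Biomass produced: P_X = Y_obs·Q·ΔS = 0.3250 × 3526 ≈ 1146 kg VSS/d.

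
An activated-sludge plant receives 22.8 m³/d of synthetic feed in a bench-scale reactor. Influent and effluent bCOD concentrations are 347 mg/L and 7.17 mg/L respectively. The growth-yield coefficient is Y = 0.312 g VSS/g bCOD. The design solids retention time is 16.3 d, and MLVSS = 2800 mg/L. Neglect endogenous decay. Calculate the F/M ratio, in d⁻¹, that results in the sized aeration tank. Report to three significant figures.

F/M ≈ 0.201 d⁻¹

V·X = Y·Q·ΔS·θ_c gives V = 0.312 × 22.8 × (347 − 7.17) × 16.3 / 2800 = 14.07 m³.
Food-to-microorganism ratio F/M = Q S₀ / (V X) = 22.8 × 347 / (14.07 × 2800) = 0.2008 d⁻¹.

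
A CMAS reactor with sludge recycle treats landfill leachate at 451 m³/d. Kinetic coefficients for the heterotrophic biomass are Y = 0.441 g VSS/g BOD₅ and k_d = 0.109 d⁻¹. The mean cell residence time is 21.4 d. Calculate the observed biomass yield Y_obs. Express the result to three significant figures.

Correct the yield for decay: Y_obs = Y/(1 + k_d θ_c) = 0.441 / (1 + 0.109 × 21.4) = 0.441 / 3.333 = 0.1323.

Y_obs ≈ 0.132 g VSS/g BOD₅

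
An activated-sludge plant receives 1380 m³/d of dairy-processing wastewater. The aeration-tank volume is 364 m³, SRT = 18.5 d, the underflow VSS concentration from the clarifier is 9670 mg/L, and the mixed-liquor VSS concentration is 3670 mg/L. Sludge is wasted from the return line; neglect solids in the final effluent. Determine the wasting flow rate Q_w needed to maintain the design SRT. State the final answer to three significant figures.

Q_w ≈ 7.47 m³/d

Wasting from the return line (neglecting effluent solids): Q_w = V·X / (θ_c·X_r) = 364.0 × 3670 / (18.5 × 9670) = 7.467 m³/d.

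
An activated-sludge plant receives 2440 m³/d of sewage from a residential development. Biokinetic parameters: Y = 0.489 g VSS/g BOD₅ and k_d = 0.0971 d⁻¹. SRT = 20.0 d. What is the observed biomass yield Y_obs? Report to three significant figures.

The observed yield is Y_obs = Y/(1 + k_d·θ_c) = 0.489 / (1 + 0.0971 × 20.0) = 0.489 / 2.942 = 0.1662 g VSS per g BOD₅ removed.

Y_obs ≈ 0.166 g VSS/g BOD₅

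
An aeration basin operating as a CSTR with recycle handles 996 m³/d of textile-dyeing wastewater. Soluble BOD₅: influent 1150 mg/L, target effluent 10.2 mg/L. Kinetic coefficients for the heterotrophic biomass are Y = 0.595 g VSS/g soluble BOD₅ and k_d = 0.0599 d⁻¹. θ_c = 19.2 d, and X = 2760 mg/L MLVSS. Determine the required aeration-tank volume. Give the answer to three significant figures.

Rearranging the biomass balance for a CMAS with decay, V = Y·Q·ΔS·θ_c / [X·(1+k_d θ_c)] = 0.595 × 996 × (1150 − 10.2) × 19.2 / [2760 × (1 + 0.0599 × 19.2)] = 1.3×10^7 / 5934 = 2185 m³.

V ≈ 2190 m³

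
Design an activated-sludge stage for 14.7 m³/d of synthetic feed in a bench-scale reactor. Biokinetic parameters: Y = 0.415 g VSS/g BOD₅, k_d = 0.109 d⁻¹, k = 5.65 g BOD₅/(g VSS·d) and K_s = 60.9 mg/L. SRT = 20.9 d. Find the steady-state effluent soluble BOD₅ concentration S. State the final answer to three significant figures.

For a completely mixed reactor with recycle the Lawrence–McCarty relation gives S = K_s·(1 + k_d·θ_c) / [θ_c·(Y·k − k_d) − 1] = 60.9 × (1 + 0.109 × 20.9) / [20.9 × (0.415 × 5.65 − 0.109) − 1] = 199.6 / 45.73 = 4.366 mg/L.

S ≈ 4.37 mg/L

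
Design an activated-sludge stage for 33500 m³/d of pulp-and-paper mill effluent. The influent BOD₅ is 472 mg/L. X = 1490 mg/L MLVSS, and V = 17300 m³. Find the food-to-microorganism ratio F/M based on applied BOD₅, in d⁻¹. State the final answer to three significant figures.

F/M = applied load / biomass = Q·S₀/(V·X) = 33500 × 472 / (17300 × 1490) = 0.6134 d⁻¹.

F/M ≈ 0.613 d⁻¹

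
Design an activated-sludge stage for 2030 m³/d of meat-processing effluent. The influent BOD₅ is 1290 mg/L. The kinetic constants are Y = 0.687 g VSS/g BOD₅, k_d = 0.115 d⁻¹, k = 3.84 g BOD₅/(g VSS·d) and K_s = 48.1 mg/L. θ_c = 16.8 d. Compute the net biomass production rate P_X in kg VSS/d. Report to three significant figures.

Effluent substrate depends only on kinetics and SRT: S = K_s(1 + k_d θ_c) / [θ_c(Yk − k_d) − 1] = 48.1 × (1 + 0.115 × 16.8) / [16.8 × (0.687 × 3.84 − 0.115) − 1] = 141.0 / 41.39 = 3.408 mg/L.
Correct the yield for decay: Y_obs = Y/(1 + k_d θ_c) = 0.687 / (1 + 0.115 × 16.8) = 0.687 / 2.932 = 0.2343.
Mass of BOD₅ removed per day: Q(S₀ − S) = 2030 × 1287 g/m³ = 2612 kg/d.
P_X = Y_obs · Q(S₀ − S) = 0.2343 × 2612 = 612.0 kg VSS/d.

P_X ≈ 612 kg VSS/d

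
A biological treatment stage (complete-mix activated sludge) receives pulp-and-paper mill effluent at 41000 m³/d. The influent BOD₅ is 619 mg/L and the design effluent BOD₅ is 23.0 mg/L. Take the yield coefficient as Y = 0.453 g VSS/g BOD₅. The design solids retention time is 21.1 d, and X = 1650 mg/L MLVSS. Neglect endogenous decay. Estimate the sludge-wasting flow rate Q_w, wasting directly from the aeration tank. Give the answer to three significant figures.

With k_d = 0 the design equation reduces to V = Y Q (S₀−S) θ_c / X = 0.453 × 41000 × (619 − 23.0) × 21.1 / 1650 = 141556 m³.
With mixed-liquor wasting, θ_c = V/Q_w, so Q_w = V/θ_c = 141556/21.1 = 6709 m³/d.

Q_w ≈ 6710 m³/d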